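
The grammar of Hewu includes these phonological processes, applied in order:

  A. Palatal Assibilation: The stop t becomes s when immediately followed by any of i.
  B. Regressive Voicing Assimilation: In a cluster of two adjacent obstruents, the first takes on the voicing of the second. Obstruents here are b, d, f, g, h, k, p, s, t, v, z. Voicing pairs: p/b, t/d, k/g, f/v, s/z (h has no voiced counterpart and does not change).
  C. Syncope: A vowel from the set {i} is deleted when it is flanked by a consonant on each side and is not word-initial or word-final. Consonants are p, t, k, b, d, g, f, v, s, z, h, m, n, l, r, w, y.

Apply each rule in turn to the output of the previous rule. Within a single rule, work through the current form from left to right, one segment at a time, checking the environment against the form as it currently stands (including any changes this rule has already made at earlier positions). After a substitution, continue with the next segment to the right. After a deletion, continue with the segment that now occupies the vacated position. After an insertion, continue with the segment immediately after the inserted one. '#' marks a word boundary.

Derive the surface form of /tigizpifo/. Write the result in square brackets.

A Palatal Assibilation: [tigizpifo] → [sigizpifo]
B Regressive Voicing Assimilation: [sigizpifo] → [sigispifo]
C Syncope: [sigispifo] → [sgspfo]

[sgspfo]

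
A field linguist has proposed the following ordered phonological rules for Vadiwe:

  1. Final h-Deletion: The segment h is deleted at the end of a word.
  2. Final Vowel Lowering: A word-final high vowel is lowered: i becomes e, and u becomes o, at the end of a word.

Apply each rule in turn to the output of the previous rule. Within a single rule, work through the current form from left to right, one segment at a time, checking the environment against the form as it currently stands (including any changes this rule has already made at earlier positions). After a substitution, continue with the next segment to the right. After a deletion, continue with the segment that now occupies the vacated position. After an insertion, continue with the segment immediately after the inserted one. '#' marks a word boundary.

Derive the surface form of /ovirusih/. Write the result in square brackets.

1 Final h-Deletion: [ovirusih] → [ovirusi]
2 Final Vowel Lowering: [ovirusi] → [oviruse]

[oviruse]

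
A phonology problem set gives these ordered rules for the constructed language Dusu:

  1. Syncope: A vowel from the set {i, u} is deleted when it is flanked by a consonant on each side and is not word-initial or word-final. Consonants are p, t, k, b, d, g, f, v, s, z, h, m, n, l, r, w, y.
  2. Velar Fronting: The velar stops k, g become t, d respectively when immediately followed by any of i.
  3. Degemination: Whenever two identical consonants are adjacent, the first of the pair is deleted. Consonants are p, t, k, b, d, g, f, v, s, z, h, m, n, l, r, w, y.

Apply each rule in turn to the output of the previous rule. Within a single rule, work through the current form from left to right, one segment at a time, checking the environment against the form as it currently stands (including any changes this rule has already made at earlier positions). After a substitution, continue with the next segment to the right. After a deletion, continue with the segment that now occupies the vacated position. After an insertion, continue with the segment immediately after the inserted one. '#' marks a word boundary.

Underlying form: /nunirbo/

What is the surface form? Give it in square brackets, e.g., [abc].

1 Syncope: [nunirbo] → [nnrbo]
2 Velar Fronting: no change — [nnrbo]
3 Degemination: [nnrbo] → [nrbo]

[nrbo]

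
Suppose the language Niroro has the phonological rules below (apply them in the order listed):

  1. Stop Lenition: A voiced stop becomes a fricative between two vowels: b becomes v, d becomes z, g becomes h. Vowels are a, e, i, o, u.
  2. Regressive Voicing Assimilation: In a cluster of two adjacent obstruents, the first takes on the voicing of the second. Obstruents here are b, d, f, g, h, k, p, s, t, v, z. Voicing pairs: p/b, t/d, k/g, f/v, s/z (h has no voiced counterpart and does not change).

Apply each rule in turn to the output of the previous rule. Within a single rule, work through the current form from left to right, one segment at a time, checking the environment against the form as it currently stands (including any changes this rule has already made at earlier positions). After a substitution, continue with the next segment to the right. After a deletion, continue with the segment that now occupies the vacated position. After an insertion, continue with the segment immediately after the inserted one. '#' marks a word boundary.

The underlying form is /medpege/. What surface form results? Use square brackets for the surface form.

1 Stop Lenition: [medpege] → [medpehe]
2 Regressive Voicing Assimilation: [medpehe] → [metpehe]

[metpehe]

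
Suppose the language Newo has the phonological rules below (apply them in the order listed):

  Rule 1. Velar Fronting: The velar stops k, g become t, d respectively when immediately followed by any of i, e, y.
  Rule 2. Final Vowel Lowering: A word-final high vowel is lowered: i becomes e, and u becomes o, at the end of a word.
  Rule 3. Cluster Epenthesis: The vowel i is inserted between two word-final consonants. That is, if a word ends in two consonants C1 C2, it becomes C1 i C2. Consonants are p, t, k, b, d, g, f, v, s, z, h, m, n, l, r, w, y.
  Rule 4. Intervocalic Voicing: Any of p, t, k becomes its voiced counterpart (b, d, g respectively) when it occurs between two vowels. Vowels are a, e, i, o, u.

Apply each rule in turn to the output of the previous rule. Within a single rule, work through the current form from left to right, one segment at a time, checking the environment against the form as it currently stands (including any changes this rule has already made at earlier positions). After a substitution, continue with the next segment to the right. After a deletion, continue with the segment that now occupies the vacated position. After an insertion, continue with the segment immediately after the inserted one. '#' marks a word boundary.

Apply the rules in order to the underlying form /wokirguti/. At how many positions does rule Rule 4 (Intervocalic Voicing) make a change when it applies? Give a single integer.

2

Rule 1 Velar Fronting: [wokirguti] → [wotirguti]
Rule 2 Final Vowel Lowering: [wotirguti] → [wotirgute]
Rule 3 Cluster Epenthesis: no change — [wotirgute]
Rule 4 Intervocalic Voicing: [wotirgute] → [wodirgude]
Rule Rule 4 changed 2 position(s).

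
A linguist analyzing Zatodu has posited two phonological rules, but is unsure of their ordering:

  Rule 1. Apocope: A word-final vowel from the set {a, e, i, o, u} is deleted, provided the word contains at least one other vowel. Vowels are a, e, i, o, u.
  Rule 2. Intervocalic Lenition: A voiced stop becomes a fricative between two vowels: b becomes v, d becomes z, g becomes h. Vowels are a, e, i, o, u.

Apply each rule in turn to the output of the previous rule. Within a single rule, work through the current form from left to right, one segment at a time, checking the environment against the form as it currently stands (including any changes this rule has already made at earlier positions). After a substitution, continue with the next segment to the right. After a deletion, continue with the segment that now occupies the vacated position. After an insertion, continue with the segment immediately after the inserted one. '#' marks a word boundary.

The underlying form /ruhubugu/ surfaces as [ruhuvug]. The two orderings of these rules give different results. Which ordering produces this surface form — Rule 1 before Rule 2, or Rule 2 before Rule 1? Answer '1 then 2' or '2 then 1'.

Order 1 then 2:
  1 Apocope: [ruhubugu] → [ruhubug]
  2 Intervocalic Lenition: [ruhubug] → [ruhuvug]
  result: [ruhuvug]
Order 2 then 1:
  2 Intervocalic Lenition: [ruhubugu] → [ruhuvuhu]
  1 Apocope: [ruhuvuhu] → [ruhuvuh]
  result: [ruhuvuh]

1 then 2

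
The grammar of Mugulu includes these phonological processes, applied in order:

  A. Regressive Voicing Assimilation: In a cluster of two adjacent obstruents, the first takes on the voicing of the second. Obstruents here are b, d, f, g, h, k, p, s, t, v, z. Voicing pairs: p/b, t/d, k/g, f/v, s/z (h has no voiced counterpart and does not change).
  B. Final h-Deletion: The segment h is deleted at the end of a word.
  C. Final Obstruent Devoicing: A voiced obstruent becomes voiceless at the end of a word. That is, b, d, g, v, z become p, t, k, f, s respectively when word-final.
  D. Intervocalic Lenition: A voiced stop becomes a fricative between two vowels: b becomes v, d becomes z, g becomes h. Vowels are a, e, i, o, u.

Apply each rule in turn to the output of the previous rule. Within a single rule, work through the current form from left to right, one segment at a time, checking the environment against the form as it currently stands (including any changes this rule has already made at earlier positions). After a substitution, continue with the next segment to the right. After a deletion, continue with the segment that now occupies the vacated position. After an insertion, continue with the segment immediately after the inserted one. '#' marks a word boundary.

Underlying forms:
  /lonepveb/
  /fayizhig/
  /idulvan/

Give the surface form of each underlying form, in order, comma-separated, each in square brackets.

/lonepveb/:
  A Regressive Voicing Assimilation: [lonepveb] → [lonebveb]
  B Final h-Deletion: no change — [lonebveb]
  C Final Obstruent Devoicing: [lonebveb] → [lonebvep]
  D Intervocalic Lenition: no change — [lonebvep]
/fayizhig/:
  A Regressive Voicing Assimilation: [fayizhig] → [fayishig]
  B Final h-Deletion: no change — [fayishig]
  C Final Obstruent Devoicing: [fayishig] → [fayishik]
  D Intervocalic Lenition: no change — [fayishik]
/idulvan/:
  A Regressive Voicing Assimilation: no change — [idulvan]
  B Final h-Deletion: no change — [idulvan]
  C Final Obstruent Devoicing: no change — [idulvan]
  D Intervocalic Lenition: [idulvan] → [izulvan]

[lonebvep], [fayishik], [izulvan]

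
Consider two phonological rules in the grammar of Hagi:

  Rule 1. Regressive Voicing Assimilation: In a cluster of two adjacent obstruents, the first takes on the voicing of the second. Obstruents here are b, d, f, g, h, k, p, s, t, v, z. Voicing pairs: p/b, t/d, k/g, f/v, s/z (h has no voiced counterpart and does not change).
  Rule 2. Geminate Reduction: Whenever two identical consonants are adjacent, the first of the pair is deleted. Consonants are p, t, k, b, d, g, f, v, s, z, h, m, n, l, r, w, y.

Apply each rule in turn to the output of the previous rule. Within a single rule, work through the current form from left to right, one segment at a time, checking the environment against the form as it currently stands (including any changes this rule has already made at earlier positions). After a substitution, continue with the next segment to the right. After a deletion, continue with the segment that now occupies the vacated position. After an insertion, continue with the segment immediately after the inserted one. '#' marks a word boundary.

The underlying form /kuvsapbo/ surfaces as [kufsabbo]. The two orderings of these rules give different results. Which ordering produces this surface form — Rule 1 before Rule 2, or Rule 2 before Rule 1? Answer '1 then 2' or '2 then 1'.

2 then 1

Order 1 then 2:
  1 Regressive Voicing Assimilation: [kuvsapbo] → [kufsabbo]
  2 Geminate Reduction: [kufsabbo] → [kufsabo]
  result: [kufsabo]
Order 2 then 1:
  2 Geminate Reduction: no change — [kuvsapbo]
  1 Regressive Voicing Assimilation: [kuvsapbo] → [kufsabbo]
  result: [kufsabbo]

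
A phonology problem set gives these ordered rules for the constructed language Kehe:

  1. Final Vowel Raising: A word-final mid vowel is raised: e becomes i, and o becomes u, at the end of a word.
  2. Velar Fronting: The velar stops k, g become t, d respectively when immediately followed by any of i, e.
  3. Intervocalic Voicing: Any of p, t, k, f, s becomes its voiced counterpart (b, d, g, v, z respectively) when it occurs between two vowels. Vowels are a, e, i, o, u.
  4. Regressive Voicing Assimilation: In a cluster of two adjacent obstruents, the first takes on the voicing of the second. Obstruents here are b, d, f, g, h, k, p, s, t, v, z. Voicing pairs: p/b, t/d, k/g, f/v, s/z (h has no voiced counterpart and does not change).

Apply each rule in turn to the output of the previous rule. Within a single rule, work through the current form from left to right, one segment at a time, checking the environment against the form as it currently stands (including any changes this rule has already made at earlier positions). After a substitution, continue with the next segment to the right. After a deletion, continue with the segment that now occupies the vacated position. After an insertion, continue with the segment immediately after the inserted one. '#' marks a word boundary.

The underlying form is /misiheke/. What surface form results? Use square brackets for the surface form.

[mizihedi]

1 Final Vowel Raising: [misiheke] → [misiheki]
2 Velar Fronting: [misiheki] → [misiheti]
3 Intervocalic Voicing: [misiheti] → [mizihedi]
4 Regressive Voicing Assimilation: no change — [mizihedi]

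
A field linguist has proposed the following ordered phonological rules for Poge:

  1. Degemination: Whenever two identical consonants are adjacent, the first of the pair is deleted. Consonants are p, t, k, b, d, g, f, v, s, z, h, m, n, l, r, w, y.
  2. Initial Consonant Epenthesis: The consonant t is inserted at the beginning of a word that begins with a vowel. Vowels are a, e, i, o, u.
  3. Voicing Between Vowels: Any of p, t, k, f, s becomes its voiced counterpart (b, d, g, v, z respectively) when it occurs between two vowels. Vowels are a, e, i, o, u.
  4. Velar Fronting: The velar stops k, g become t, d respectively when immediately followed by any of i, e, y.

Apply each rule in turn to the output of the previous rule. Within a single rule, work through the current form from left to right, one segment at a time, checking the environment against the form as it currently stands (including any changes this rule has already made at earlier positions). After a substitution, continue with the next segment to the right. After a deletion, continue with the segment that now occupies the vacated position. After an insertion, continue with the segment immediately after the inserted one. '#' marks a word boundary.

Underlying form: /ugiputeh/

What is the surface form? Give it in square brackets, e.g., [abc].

[tudibudeh]

1 Degemination: no change — [ugiputeh]
2 Initial Consonant Epenthesis: [ugiputeh] → [tugiputeh]
3 Voicing Between Vowels: [tugiputeh] → [tugibudeh]
4 Velar Fronting: [tugibudeh] → [tudibudeh]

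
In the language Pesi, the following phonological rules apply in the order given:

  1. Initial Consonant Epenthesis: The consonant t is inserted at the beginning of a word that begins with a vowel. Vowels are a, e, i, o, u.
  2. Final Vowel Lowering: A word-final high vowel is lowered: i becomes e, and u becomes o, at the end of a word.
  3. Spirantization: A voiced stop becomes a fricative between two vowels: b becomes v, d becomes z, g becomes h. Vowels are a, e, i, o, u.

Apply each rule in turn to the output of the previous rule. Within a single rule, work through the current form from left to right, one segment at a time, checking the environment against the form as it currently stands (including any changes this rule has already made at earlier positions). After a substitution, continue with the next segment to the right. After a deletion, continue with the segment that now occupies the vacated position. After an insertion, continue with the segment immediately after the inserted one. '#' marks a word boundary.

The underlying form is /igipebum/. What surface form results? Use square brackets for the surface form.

1 Initial Consonant Epenthesis: [igipebum] → [tigipebum]
2 Final Vowel Lowering: no change — [tigipebum]
3 Spirantization: [tigipebum] → [tihipevum]

[tihipevum]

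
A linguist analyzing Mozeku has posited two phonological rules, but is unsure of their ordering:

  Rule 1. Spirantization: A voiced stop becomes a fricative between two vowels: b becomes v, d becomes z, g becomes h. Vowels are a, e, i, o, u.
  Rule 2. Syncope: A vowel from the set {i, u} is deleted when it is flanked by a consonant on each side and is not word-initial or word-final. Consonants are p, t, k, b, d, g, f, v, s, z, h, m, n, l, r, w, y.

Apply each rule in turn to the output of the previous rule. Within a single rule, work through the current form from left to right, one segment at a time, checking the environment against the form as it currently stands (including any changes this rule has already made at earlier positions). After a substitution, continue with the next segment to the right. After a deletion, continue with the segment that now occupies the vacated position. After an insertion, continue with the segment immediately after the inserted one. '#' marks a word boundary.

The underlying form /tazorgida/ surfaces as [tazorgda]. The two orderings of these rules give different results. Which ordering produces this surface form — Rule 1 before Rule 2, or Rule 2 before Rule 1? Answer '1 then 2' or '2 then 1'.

2 then 1

Order 1 then 2:
  1 Spirantization: [tazorgida] → [tazorgiza]
  2 Syncope: [tazorgiza] → [tazorgza]
  result: [tazorgza]
Order 2 then 1:
  2 Syncope: [tazorgida] → [tazorgda]
  1 Spirantization: no change — [tazorgda]
  result: [tazorgda]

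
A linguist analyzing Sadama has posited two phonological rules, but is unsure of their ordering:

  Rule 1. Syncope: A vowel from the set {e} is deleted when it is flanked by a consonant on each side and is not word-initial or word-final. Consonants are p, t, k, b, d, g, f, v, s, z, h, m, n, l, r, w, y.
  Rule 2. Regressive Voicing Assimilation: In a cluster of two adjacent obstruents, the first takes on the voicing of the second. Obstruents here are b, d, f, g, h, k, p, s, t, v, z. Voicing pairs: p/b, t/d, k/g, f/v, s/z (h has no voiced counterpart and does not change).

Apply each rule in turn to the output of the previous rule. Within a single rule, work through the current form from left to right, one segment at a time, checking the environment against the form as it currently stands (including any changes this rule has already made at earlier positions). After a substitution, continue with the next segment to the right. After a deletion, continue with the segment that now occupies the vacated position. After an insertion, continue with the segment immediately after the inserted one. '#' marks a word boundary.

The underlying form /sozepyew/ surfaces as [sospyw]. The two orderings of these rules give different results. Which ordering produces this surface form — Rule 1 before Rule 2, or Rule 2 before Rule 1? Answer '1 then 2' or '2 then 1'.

Order 1 then 2:
  1 Syncope: [sozepyew] → [sozpyw]
  2 Regressive Voicing Assimilation: [sozpyw] → [sospyw]
  result: [sospyw]
Order 2 then 1:
  2 Regressive Voicing Assimilation: no change — [sozepyew]
  1 Syncope: [sozepyew] → [sozpyw]
  result: [sozpyw]

1 then 2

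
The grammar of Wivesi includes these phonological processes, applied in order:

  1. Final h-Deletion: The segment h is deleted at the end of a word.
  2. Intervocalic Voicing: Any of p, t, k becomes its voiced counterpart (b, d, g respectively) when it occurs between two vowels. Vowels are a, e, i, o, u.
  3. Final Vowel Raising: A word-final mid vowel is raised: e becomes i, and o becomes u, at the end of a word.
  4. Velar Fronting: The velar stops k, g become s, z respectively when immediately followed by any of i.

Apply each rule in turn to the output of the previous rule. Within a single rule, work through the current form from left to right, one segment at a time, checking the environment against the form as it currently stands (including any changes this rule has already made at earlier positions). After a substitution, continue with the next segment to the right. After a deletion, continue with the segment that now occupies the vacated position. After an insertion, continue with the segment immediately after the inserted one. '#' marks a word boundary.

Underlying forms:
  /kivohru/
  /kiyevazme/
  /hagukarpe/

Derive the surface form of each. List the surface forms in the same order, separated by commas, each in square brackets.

/kivohru/:
  1 Final h-Deletion: no change — [kivohru]
  2 Intervocalic Voicing: no change — [kivohru]
  3 Final Vowel Raising: no change — [kivohru]
  4 Velar Fronting: [kivohru] → [sivohru]
/kiyevazme/:
  1 Final h-Deletion: no change — [kiyevazme]
  2 Intervocalic Voicing: no change — [kiyevazme]
  3 Final Vowel Raising: [kiyevazme] → [kiyevazmi]
  4 Velar Fronting: [kiyevazmi] → [siyevazmi]
/hagukarpe/:
  1 Final h-Deletion: no change — [hagukarpe]
  2 Intervocalic Voicing: [hagukarpe] → [hagugarpe]
  3 Final Vowel Raising: [hagugarpe] → [hagugarpi]
  4 Velar Fronting: no change — [hagugarpi]

[sivohru], [siyevazmi], [hagugarpi]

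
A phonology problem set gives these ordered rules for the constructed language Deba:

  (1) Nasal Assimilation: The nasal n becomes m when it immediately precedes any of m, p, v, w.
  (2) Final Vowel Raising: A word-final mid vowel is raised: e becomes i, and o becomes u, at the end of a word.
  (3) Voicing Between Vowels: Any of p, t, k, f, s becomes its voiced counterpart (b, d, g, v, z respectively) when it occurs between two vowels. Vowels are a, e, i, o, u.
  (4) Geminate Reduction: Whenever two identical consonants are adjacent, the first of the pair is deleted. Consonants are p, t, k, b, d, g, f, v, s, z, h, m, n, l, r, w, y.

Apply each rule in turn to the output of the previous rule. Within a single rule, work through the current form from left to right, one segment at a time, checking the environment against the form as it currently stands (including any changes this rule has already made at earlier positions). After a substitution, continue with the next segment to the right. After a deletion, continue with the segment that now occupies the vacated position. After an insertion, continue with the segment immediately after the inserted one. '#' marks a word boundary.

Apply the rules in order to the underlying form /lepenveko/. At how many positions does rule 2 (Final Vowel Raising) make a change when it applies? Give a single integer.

1

(1) Nasal Assimilation: [lepenveko] → [lepemveko]
(2) Final Vowel Raising: [lepemveko] → [lepemveku]
(3) Voicing Between Vowels: [lepemveku] → [lebemvegu]
(4) Geminate Reduction: no change — [lebemvegu]
Rule 2 changed 1 position(s).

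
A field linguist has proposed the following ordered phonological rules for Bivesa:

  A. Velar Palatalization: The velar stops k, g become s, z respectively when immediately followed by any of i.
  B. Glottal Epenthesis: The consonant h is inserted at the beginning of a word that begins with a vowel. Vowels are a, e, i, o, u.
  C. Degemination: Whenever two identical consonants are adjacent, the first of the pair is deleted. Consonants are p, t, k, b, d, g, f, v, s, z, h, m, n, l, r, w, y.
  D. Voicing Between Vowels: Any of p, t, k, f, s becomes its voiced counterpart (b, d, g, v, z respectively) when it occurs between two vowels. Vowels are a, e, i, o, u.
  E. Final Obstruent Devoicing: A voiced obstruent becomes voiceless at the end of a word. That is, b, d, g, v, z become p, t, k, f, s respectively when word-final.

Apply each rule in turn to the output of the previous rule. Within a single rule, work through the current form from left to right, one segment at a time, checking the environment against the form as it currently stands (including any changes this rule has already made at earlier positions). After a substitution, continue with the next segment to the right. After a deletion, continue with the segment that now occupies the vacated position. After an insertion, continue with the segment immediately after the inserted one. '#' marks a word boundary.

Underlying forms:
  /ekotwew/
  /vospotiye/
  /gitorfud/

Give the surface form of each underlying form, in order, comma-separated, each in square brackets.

[hegotwew], [vospodiye], [zidorfut]

/ekotwew/:
  A Velar Palatalization: no change — [ekotwew]
  B Glottal Epenthesis: [ekotwew] → [hekotwew]
  C Degemination: no change — [hekotwew]
  D Voicing Between Vowels: [hekotwew] → [hegotwew]
  E Final Obstruent Devoicing: no change — [hegotwew]
/vospotiye/:
  A Velar Palatalization: no change — [vospotiye]
  B Glottal Epenthesis: no change — [vospotiye]
  C Degemination: no change — [vospotiye]
  D Voicing Between Vowels: [vospotiye] → [vospodiye]
  E Final Obstruent Devoicing: no change — [vospodiye]
/gitorfud/:
  A Velar Palatalization: [gitorfud] → [zitorfud]
  B Glottal Epenthesis: no change — [zitorfud]
  C Degemination: no change — [zitorfud]
  D Voicing Between Vowels: [zitorfud] → [zidorfud]
  E Final Obstruent Devoicing: [zidorfud] → [zidorfut]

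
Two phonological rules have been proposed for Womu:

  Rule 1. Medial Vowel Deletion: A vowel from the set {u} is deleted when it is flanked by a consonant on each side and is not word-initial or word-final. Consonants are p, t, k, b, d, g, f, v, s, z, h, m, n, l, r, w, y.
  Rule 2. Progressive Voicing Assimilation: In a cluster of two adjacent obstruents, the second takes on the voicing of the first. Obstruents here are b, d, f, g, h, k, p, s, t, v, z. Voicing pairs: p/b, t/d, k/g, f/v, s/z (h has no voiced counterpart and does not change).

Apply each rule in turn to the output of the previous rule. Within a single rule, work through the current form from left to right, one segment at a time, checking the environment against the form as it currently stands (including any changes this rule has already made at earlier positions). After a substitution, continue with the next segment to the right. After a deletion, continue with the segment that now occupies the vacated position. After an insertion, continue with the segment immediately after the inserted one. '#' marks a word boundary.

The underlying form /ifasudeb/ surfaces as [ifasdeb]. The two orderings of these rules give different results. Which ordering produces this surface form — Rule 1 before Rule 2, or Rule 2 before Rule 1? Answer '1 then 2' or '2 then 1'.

2 then 1

Order 1 then 2:
  1 Medial Vowel Deletion: [ifasudeb] → [ifasdeb]
  2 Progressive Voicing Assimilation: [ifasdeb] → [ifasteb]
  result: [ifasteb]
Order 2 then 1:
  2 Progressive Voicing Assimilation: no change — [ifasudeb]
  1 Medial Vowel Deletion: [ifasudeb] → [ifasdeb]
  result: [ifasdeb]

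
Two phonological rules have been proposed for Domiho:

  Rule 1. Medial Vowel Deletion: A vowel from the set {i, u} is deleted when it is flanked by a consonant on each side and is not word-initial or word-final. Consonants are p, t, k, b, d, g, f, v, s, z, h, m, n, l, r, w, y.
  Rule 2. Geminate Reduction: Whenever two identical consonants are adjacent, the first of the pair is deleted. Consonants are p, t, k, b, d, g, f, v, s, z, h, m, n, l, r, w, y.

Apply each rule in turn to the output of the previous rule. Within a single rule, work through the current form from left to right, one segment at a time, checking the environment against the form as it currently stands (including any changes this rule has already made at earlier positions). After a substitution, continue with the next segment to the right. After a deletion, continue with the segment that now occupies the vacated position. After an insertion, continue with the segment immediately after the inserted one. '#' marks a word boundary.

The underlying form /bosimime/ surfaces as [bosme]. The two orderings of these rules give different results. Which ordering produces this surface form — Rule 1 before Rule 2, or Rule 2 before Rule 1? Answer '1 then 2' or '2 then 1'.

Order 1 then 2:
  1 Medial Vowel Deletion: [bosimime] → [bosmme]
  2 Geminate Reduction: [bosmme] → [bosme]
  result: [bosme]
Order 2 then 1:
  2 Geminate Reduction: no change — [bosimime]
  1 Medial Vowel Deletion: [bosimime] → [bosmme]
  result: [bosmme]

1 then 2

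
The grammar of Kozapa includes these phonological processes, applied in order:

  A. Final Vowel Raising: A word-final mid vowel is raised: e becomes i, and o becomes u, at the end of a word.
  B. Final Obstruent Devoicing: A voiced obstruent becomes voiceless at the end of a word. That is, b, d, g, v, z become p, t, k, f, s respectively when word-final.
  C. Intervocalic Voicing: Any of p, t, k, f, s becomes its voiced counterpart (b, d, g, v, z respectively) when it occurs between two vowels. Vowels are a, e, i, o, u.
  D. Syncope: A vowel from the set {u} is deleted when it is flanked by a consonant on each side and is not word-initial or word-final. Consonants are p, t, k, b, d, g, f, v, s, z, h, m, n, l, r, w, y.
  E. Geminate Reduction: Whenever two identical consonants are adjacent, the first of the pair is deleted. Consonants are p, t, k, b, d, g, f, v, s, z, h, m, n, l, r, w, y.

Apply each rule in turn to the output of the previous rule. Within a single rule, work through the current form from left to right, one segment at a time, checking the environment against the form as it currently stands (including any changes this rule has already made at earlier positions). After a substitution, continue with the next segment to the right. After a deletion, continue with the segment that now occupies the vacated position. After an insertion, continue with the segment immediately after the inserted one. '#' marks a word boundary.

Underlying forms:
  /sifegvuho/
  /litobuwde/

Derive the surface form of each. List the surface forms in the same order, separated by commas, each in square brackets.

/sifegvuho/:
  A Final Vowel Raising: [sifegvuho] → [sifegvuhu]
  B Final Obstruent Devoicing: no change — [sifegvuhu]
  C Intervocalic Voicing: [sifegvuhu] → [sivegvuhu]
  D Syncope: [sivegvuhu] → [sivegvhu]
  E Geminate Reduction: no change — [sivegvhu]
/litobuwde/:
  A Final Vowel Raising: [litobuwde] → [litobuwdi]
  B Final Obstruent Devoicing: no change — [litobuwdi]
  C Intervocalic Voicing: [litobuwdi] → [lidobuwdi]
  D Syncope: [lidobuwdi] → [lidobwdi]
  E Geminate Reduction: no change — [lidobwdi]

[sivegvhu], [lidobwdi]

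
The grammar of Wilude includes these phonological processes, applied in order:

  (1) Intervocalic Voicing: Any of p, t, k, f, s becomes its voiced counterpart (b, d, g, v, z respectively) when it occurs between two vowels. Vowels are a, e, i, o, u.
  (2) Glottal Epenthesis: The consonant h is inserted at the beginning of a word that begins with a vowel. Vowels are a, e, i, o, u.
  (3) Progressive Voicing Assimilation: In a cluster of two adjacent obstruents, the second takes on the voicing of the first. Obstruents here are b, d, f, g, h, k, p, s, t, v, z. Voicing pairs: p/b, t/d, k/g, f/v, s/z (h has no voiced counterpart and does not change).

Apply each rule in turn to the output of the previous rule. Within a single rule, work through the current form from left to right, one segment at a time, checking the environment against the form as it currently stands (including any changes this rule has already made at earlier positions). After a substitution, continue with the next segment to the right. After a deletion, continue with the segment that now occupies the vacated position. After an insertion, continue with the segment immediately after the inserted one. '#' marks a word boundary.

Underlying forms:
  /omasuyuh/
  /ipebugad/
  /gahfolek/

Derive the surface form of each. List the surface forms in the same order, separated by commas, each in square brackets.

/omasuyuh/:
  (1) Intervocalic Voicing: [omasuyuh] → [omazuyuh]
  (2) Glottal Epenthesis: [omazuyuh] → [homazuyuh]
  (3) Progressive Voicing Assimilation: no change — [homazuyuh]
/ipebugad/:
  (1) Intervocalic Voicing: [ipebugad] → [ibebugad]
  (2) Glottal Epenthesis: [ibebugad] → [hibebugad]
  (3) Progressive Voicing Assimilation: no change — [hibebugad]
/gahfolek/:
  (1) Intervocalic Voicing: no change — [gahfolek]
  (2) Glottal Epenthesis: no change — [gahfolek]
  (3) Progressive Voicing Assimilation: no change — [gahfolek]

[homazuyuh], [hibebugad], [gahfolek]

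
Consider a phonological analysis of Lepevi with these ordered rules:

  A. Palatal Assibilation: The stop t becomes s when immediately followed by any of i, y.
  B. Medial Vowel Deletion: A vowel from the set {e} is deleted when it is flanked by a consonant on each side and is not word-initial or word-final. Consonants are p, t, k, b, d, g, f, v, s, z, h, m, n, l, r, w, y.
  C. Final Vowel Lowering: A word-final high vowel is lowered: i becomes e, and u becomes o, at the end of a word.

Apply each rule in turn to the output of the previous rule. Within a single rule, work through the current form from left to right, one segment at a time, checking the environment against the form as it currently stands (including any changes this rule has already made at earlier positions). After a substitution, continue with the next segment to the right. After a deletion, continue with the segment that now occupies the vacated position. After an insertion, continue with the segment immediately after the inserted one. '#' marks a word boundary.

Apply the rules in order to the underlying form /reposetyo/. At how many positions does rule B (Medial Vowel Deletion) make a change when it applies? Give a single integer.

2

A Palatal Assibilation: [reposetyo] → [reposesyo]
B Medial Vowel Deletion: [reposesyo] → [rpossyo]
C Final Vowel Lowering: no change — [rpossyo]
Rule B changed 2 position(s).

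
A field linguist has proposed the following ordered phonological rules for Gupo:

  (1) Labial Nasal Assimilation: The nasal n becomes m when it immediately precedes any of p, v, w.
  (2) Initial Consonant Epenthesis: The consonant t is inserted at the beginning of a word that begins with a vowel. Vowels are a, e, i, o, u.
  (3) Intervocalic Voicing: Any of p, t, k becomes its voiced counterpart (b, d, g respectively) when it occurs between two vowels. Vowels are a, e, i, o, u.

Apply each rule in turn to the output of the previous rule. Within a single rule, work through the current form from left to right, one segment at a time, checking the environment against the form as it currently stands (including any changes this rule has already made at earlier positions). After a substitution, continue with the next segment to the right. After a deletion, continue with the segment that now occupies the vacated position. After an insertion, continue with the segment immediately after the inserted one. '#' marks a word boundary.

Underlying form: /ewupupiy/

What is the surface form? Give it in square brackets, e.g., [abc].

[tewububiy]

(1) Labial Nasal Assimilation: no change — [ewupupiy]
(2) Initial Consonant Epenthesis: [ewupupiy] → [tewupupiy]
(3) Intervocalic Voicing: [tewupupiy] → [tewububiy]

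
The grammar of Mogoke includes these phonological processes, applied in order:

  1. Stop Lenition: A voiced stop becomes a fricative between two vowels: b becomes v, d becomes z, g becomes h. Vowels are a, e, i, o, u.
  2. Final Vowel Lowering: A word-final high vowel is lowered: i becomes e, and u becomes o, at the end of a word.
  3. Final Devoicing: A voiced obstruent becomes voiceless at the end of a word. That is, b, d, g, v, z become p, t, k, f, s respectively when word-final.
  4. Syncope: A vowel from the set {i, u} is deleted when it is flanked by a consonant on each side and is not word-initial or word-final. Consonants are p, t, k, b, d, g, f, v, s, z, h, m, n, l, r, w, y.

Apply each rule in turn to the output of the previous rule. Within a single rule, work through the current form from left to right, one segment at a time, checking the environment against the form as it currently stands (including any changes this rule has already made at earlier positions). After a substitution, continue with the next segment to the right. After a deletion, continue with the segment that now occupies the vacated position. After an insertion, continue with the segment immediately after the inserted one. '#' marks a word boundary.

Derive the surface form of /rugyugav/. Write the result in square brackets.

1 Stop Lenition: [rugyugav] → [rugyuhav]
2 Final Vowel Lowering: no change — [rugyuhav]
3 Final Devoicing: [rugyuhav] → [rugyuhaf]
4 Syncope: [rugyuhaf] → [rgyhaf]

[rgyhaf]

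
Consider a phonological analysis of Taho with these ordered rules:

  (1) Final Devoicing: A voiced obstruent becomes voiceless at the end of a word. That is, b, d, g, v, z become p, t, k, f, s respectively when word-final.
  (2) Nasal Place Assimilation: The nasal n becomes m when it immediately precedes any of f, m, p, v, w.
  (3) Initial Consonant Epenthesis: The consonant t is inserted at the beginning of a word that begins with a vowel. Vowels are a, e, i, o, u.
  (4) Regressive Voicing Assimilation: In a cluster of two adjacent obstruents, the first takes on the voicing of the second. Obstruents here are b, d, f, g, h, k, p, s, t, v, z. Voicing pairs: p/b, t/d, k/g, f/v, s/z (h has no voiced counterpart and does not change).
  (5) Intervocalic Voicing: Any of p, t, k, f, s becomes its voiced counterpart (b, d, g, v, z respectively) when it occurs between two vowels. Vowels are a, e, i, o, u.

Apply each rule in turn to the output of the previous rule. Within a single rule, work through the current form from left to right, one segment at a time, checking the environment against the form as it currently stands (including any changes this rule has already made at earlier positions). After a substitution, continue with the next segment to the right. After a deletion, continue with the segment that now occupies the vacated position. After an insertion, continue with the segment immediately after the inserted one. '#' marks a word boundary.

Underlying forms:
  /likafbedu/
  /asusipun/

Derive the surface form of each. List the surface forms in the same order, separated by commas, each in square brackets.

[ligavbedu], [tazuzibun]

/likafbedu/:
  (1) Final Devoicing: no change — [likafbedu]
  (2) Nasal Place Assimilation: no change — [likafbedu]
  (3) Initial Consonant Epenthesis: no change — [likafbedu]
  (4) Regressive Voicing Assimilation: [likafbedu] → [likavbedu]
  (5) Intervocalic Voicing: [likavbedu] → [ligavbedu]
/asusipun/:
  (1) Final Devoicing: no change — [asusipun]
  (2) Nasal Place Assimilation: no change — [asusipun]
  (3) Initial Consonant Epenthesis: [asusipun] → [tasusipun]
  (4) Regressive Voicing Assimilation: no change — [tasusipun]
  (5) Intervocalic Voicing: [tasusipun] → [tazuzibun]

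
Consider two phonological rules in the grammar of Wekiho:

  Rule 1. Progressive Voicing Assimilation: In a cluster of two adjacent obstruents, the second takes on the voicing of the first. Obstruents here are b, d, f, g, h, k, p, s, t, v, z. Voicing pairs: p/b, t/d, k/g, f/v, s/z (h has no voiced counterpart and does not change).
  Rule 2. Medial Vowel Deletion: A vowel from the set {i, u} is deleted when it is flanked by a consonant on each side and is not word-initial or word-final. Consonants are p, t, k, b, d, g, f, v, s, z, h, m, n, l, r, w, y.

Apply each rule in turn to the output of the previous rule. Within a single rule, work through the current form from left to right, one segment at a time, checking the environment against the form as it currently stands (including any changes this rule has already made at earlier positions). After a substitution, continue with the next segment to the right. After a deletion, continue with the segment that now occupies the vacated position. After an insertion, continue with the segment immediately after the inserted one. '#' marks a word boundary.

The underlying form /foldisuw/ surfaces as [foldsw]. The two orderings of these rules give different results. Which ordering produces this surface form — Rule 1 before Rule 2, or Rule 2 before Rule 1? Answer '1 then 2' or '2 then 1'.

Order 1 then 2:
  1 Progressive Voicing Assimilation: no change — [foldisuw]
  2 Medial Vowel Deletion: [foldisuw] → [foldsw]
  result: [foldsw]
Order 2 then 1:
  2 Medial Vowel Deletion: [foldisuw] → [foldsw]
  1 Progressive Voicing Assimilation: [foldsw] → [foldzw]
  result: [foldzw]

1 then 2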